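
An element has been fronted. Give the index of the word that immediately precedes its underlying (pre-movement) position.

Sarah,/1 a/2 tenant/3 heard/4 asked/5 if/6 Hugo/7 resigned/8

The displaced element is "Sarah" (word 1).
It is linked across 1 clause boundary (Ø).
It functions as the subject of "asked", so the gap sits immediately after word 4 ("heard").
Base order: A tenant heard that Sarah asked if Hugo resigned.

4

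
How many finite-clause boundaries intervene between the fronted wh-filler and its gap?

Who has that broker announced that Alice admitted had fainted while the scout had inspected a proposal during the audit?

"who" is extracted from the subject of "fainted".
Boundaries crossed, outermost first: [that], [Ø] — 2 in total.

2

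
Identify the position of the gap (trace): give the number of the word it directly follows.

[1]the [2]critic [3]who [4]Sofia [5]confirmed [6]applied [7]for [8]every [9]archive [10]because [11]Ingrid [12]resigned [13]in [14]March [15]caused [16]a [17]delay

5

The displaced element is "the critic" (word 2).
It is linked across 1 clause boundary (Ø).
It functions as the subject of "applied", so the gap sits immediately after word 5 ("confirmed").
Base order: Sofia confirmed that the critic applied for every archive because Ingrid resigned in March.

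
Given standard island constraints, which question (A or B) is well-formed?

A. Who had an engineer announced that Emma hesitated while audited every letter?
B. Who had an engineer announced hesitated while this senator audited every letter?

B

In A, the wh-phrase is extracted from inside an adjunct island (introduced by "while"), which blocks movement.
In B, the extraction path crosses only that-complement boundaries, which are transparent.
So B is grammatical.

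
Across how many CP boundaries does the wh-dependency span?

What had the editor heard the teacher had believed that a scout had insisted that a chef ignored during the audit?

"what" is extracted from the object of "ignored".
Boundaries crossed, outermost first: [Ø], [that], [that] — 3 in total.

3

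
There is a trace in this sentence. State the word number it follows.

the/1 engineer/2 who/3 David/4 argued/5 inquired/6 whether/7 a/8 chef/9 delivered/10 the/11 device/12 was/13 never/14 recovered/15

The displaced element is "the engineer" (word 2).
It is linked across 1 clause boundary (Ø).
It functions as the subject of "inquired", so the gap sits immediately after word 5 ("argued").
Base order: David argued the engineer inquired whether a chef delivered the device.

5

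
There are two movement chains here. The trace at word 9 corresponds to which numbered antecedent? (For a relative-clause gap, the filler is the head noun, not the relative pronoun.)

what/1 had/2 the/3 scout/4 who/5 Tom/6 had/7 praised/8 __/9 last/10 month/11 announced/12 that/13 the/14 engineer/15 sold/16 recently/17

4

The marked gap is inside the relative clause, the direct object of "praised".
Its filler is the head noun "scout" (via "who"), at word 4.
(The other dependency links word 1 to a gap after word 16.)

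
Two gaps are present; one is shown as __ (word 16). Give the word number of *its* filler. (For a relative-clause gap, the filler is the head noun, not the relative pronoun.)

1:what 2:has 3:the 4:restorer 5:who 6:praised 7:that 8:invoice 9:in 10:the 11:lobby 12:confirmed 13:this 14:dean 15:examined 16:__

1

The marked gap is the direct object of "examined".
Its filler is the fronted wh-phrase "what", at word 1.
(The other dependency links word 4 to a gap after word 5.)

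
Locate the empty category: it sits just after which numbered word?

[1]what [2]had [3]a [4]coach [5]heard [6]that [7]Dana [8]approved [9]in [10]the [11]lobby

The displaced element is "what" (word 1).
It is linked across 1 clause boundary (that).
It functions as the direct object of "approved", so the gap sits immediately after word 8 ("approved").
Base order: A coach had heard that Dana approved what in the lobby.

8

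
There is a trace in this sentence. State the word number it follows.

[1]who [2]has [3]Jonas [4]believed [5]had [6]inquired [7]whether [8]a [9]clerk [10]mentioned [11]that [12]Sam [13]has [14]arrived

4

The displaced element is "who" (word 1).
It is linked across 1 clause boundary (Ø).
It functions as the subject of "inquired", so the gap sits immediately after word 4 ("believed").
Base order: Jonas has believed who had inquired whether a clerk mentioned that Sam has arrived.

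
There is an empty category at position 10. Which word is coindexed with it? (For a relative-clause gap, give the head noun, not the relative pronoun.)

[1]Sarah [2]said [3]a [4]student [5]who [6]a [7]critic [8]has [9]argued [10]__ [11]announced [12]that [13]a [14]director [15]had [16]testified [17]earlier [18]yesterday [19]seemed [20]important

4

The gap at 10 is the subject of "announced", inside a relative clause.
The relative pronoun is "who" (word 5); it is bound by the head noun immediately before it.
Its filler is the head noun "student", at word 4.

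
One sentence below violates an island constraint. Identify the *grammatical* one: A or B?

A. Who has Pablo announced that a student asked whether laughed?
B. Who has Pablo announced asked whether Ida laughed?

B

In A, the wh-phrase is extracted from inside a wh-island (introduced by "whether"), which blocks movement.
In B, the extraction path crosses only that-complement boundaries, which are transparent.
So B is grammatical.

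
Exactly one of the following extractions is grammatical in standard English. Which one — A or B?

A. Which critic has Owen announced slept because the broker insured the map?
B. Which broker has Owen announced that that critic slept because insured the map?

A

In B, the wh-phrase is extracted from inside an adjunct island (introduced by "because"), which blocks movement.
In A, the extraction path crosses only that-complement boundaries, which are transparent.
So A is grammatical.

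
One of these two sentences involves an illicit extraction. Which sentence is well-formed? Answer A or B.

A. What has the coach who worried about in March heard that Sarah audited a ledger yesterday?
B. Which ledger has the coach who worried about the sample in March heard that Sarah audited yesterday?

B

In A, the wh-phrase is extracted from inside a complex-NP island (relative clause) (introduced by "who"), which blocks movement.
In B, the extraction path crosses only that-complement boundaries, which are transparent.
So B is grammatical.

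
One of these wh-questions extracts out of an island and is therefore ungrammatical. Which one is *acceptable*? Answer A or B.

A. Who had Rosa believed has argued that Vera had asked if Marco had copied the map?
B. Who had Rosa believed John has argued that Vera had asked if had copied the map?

A

In B, the wh-phrase is extracted from inside a wh-island (introduced by "if"), which blocks movement.
In A, the extraction path crosses only that-complement boundaries, which are transparent.
So A is grammatical.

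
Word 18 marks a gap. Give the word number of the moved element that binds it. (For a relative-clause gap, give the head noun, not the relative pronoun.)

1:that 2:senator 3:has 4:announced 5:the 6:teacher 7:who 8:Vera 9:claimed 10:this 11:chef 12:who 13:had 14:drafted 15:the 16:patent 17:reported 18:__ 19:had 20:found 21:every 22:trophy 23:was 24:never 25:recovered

6

The gap at 18 is the subject of "found", inside a relative clause.
The relative pronoun is "who" (word 7); it is bound by the head noun immediately before it.
Its filler is the head noun "teacher", at word 6.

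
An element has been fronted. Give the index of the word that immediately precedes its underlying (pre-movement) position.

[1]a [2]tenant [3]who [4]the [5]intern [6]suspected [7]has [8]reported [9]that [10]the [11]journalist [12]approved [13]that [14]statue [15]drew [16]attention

6

The displaced element is "a tenant" (word 2).
It is linked across 1 clause boundary (Ø).
It functions as the subject of "reported", so the gap sits immediately after word 6 ("suspected").
Base order: The intern suspected that a tenant has reported that the journalist approved that statue.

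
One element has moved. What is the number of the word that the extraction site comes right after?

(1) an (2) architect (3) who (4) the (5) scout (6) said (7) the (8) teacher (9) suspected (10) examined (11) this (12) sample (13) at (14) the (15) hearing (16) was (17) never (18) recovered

9

The displaced element is "an architect" (word 2).
It is linked across 2 clause boundaries (Ø → Ø).
It functions as the subject of "examined", so the gap sits immediately after word 9 ("suspected").
Base order: The scout said the teacher suspected an architect examined this sample at the hearing.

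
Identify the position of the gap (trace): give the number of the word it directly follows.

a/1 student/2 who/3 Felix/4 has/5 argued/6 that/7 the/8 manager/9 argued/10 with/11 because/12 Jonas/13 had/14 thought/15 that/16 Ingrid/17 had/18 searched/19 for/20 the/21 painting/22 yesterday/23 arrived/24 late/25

The displaced element is "a student" (word 2).
It is linked across 1 clause boundary (that).
It functions as the object of the preposition "with" of "argued", so the gap sits immediately after word 11 ("with").
Base order: Felix has argued that the manager argued with a student because Jonas had thought that Ingrid had searched for the painting yesterday.

11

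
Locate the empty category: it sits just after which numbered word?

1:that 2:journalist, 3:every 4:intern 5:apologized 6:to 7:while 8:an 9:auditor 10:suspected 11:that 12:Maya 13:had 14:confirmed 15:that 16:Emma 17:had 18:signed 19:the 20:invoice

The displaced element is "that journalist" (word 2).
It functions as the object of the preposition "to" of "apologized", so the gap sits immediately after word 6 ("to").
Base order: Every intern apologized to that journalist while an auditor suspected that Maya had confirmed that Emma had signed the invoice.

6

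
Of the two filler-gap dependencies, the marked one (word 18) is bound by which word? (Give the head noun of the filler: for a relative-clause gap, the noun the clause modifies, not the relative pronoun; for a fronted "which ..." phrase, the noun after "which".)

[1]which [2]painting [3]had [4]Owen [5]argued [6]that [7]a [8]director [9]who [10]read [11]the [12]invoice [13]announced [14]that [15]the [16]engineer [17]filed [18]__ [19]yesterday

The marked gap is the direct object of "filed".
Its filler is the fronted wh-phrase "which painting", at word 2.
(The other dependency links word 8 to a gap after word 9.)

2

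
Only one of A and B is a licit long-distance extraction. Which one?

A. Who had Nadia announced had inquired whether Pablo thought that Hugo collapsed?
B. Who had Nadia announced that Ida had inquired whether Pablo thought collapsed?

In B, the wh-phrase is extracted from inside a wh-island (introduced by "whether"), which blocks movement.
In A, the extraction path crosses only that-complement boundaries, which are transparent.
So A is grammatical.

A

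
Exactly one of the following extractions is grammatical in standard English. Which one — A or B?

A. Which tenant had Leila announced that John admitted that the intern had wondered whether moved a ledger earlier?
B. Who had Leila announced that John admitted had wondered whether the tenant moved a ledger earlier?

B

In A, the wh-phrase is extracted from inside a wh-island (introduced by "whether"), which blocks movement.
In B, the extraction path crosses only that-complement boundaries, which are transparent.
So B is grammatical.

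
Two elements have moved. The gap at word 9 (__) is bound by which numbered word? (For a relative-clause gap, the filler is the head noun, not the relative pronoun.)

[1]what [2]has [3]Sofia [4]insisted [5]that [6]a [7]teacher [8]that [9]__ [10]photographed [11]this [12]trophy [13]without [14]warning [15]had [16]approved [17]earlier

The marked gap is inside the relative clause, the subject of "photographed".
Its filler is the head noun "teacher" (via "that"), at word 7.
(The other dependency links word 1 to a gap after word 16.)

7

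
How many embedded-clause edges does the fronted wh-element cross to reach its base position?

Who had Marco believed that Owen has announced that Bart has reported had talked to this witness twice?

3

"who" is extracted from the subject of "talked".
Boundaries crossed, outermost first: [that], [that], [Ø] — 3 in total.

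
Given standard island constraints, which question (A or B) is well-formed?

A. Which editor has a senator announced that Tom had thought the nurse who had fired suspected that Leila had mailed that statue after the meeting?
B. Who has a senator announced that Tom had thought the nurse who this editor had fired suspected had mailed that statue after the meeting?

B

In A, the wh-phrase is extracted from inside a complex-NP island (relative clause) (introduced by "who"), which blocks movement.
In B, the extraction path crosses only that-complement boundaries, which are transparent.
So B is grammatical.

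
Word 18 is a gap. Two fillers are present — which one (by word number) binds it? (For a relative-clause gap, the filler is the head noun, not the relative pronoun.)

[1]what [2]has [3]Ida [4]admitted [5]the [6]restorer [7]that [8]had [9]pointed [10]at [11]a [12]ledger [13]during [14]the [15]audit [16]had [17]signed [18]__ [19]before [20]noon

The marked gap is the direct object of "signed".
Its filler is the fronted wh-phrase "what", at word 1.
(The other dependency links word 6 to a gap after word 7.)

1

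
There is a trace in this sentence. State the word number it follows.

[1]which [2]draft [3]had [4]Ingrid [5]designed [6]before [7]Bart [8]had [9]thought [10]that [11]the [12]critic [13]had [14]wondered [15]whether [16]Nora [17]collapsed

5

The displaced element is "which draft" (word 2).
It functions as the direct object of "designed", so the gap sits immediately after word 5 ("designed").
Base order: Ingrid had designed which draft before Bart had thought that the critic had wondered whether Nora collapsed.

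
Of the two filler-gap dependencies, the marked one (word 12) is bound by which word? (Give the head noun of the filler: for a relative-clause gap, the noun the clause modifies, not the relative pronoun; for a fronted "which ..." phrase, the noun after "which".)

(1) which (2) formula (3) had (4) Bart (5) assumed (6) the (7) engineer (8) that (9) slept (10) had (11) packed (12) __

The marked gap is the direct object of "packed".
Its filler is the fronted wh-phrase "which formula", at word 2.
(The other dependency links word 7 to a gap after word 8.)

2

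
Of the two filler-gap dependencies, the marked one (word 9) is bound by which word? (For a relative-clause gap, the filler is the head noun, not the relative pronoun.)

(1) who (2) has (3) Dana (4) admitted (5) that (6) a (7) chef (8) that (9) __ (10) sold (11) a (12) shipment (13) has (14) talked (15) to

7

The marked gap is inside the relative clause, the subject of "sold".
Its filler is the head noun "chef" (via "that"), at word 7.
(The other dependency links word 1 to a gap after word 15.)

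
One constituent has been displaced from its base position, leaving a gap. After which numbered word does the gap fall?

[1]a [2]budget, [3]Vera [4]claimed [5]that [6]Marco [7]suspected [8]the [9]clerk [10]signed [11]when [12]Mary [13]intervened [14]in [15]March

10

The displaced element is "a budget" (word 2).
It is linked across 2 clause boundaries (that → Ø).
It functions as the direct object of "signed", so the gap sits immediately after word 10 ("signed").
Base order: Vera claimed that Marco suspected the clerk signed a budget when Mary intervened in March.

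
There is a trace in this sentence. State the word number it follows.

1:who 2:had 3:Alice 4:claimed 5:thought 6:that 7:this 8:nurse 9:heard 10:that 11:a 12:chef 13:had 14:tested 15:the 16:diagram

4

The displaced element is "who" (word 1).
It is linked across 1 clause boundary (Ø).
It functions as the subject of "thought", so the gap sits immediately after word 4 ("claimed").
Base order: Alice had claimed that who thought that this nurse heard that a chef had tested the diagram.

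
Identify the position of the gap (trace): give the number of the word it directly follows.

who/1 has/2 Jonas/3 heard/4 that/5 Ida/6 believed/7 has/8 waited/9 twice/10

7

The displaced element is "who" (word 1).
It is linked across 2 clause boundaries (that → Ø).
It functions as the subject of "waited", so the gap sits immediately after word 7 ("believed").
Base order: Jonas has heard that Ida believed that who has waited twice.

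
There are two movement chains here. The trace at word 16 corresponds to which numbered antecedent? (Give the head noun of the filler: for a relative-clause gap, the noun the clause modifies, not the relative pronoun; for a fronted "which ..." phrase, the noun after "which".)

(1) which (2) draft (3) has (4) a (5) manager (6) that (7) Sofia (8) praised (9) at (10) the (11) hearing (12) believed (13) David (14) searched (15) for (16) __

The marked gap is the object of the preposition "for" of "searched".
Its filler is the fronted wh-phrase "which draft", at word 2.
(The other dependency links word 5 to a gap after word 8.)

2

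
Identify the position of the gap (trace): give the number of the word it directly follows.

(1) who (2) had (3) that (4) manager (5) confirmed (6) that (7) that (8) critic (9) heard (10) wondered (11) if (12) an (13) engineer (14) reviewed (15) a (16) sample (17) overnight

9

The displaced element is "who" (word 1).
It is linked across 2 clause boundaries (that → Ø).
It functions as the subject of "wondered", so the gap sits immediately after word 9 ("heard").
Base order: That manager had confirmed that that critic heard that who wondered if an engineer reviewed a sample overnight.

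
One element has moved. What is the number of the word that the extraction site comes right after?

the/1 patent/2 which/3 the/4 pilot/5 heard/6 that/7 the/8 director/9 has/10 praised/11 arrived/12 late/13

The displaced element is "the patent" (word 2).
It is linked across 1 clause boundary (that).
It functions as the direct object of "praised", so the gap sits immediately after word 11 ("praised").
Base order: The pilot heard that the director has praised the patent.

11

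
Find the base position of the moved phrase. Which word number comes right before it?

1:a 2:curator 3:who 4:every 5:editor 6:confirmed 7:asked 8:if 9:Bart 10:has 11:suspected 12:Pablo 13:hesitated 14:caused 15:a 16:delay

The displaced element is "a curator" (word 2).
It is linked across 1 clause boundary (Ø).
It functions as the subject of "asked", so the gap sits immediately after word 6 ("confirmed").
Base order: Every editor confirmed that a curator asked if Bart has suspected Pablo hesitated.

6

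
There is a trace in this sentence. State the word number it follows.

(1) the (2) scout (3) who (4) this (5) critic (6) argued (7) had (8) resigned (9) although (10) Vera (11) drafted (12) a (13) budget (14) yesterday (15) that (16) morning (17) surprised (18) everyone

6

The displaced element is "the scout" (word 2).
It is linked across 1 clause boundary (Ø).
It functions as the subject of "resigned", so the gap sits immediately after word 6 ("argued").
Base order: This critic argued that the scout had resigned although Vera drafted a budget yesterday that morning.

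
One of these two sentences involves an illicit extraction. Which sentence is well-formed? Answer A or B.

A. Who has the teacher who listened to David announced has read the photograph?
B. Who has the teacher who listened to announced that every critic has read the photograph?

In B, the wh-phrase is extracted from inside a complex-NP island (relative clause) (introduced by "who"), which blocks movement.
In A, the extraction path crosses only that-complement boundaries, which are transparent.
So A is grammatical.

A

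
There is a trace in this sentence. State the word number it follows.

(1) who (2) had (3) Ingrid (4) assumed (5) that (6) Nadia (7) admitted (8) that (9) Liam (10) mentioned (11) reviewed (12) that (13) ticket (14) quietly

10

The displaced element is "who" (word 1).
It is linked across 3 clause boundaries (that → that → Ø).
It functions as the subject of "reviewed", so the gap sits immediately after word 10 ("mentioned").
Base order: Ingrid had assumed that Nadia admitted that Liam mentioned that who reviewed that ticket quietly.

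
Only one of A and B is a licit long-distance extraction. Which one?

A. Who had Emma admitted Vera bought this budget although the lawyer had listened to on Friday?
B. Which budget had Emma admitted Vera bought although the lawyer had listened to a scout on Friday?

In A, the wh-phrase is extracted from inside an adjunct island (introduced by "although"), which blocks movement.
In B, the extraction path crosses only that-complement boundaries, which are transparent.
So B is grammatical.

B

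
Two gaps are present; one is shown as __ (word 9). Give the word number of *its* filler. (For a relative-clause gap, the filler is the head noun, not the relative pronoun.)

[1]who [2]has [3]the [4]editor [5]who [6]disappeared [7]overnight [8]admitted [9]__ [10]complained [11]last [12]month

1

The marked gap is the subject of "complained".
Its filler is the fronted wh-phrase "who", at word 1.
(The other dependency links word 4 to a gap after word 5.)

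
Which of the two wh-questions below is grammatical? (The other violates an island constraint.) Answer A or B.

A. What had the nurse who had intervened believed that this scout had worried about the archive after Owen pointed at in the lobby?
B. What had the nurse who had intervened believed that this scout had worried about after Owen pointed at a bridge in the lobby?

In A, the wh-phrase is extracted from inside an adjunct island (introduced by "after"), which blocks movement.
In B, the extraction path crosses only that-complement boundaries, which are transparent.
So B is grammatical.

B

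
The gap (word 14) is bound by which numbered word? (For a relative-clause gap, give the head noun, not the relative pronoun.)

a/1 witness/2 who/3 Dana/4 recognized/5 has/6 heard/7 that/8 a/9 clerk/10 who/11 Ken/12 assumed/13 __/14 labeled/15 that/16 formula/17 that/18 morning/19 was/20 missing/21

The gap at 14 is the subject of "labeled", inside a relative clause.
The relative pronoun is "who" (word 11); it is bound by the head noun immediately before it.
Its filler is the head noun "clerk", at word 10.

10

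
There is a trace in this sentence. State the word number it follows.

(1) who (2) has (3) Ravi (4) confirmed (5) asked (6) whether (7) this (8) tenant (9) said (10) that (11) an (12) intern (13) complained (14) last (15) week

4

The displaced element is "who" (word 1).
It is linked across 1 clause boundary (Ø).
It functions as the subject of "asked", so the gap sits immediately after word 4 ("confirmed").
Base order: Ravi has confirmed that who asked whether this tenant said that an intern complained last week.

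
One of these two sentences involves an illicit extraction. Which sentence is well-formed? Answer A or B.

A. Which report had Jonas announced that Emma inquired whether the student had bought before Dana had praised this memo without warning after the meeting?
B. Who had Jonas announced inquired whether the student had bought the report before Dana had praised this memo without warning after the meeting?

In A, the wh-phrase is extracted from inside a wh-island (introduced by "whether"), which blocks movement.
In B, the extraction path crosses only that-complement boundaries, which are transparent.
So B is grammatical.

B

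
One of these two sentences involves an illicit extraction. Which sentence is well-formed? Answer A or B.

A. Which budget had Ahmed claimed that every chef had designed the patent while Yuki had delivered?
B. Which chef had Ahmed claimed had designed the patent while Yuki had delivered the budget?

B

In A, the wh-phrase is extracted from inside an adjunct island (introduced by "while"), which blocks movement.
In B, the extraction path crosses only that-complement boundaries, which are transparent.
So B is grammatical.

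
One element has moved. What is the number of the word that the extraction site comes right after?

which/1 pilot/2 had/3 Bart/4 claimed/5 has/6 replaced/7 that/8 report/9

The displaced element is "which pilot" (word 2).
It is linked across 1 clause boundary (Ø).
It functions as the subject of "replaced", so the gap sits immediately after word 5 ("claimed").
Base order: Bart had claimed which pilot has replaced that report.

5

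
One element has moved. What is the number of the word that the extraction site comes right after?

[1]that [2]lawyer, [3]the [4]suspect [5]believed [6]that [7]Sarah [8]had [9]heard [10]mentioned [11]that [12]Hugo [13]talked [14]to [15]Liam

9

The displaced element is "that lawyer" (word 2).
It is linked across 2 clause boundaries (that → Ø).
It functions as the subject of "mentioned", so the gap sits immediately after word 9 ("heard").
Base order: The suspect believed that Sarah had heard that that lawyer mentioned that Hugo talked to Liam.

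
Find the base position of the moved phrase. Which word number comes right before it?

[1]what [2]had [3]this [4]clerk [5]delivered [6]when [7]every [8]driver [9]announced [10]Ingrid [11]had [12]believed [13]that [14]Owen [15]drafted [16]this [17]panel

5

The displaced element is "what" (word 1).
It functions as the direct object of "delivered", so the gap sits immediately after word 5 ("delivered").
Base order: This clerk had delivered what when every driver announced Ingrid had believed that Owen drafted this panel.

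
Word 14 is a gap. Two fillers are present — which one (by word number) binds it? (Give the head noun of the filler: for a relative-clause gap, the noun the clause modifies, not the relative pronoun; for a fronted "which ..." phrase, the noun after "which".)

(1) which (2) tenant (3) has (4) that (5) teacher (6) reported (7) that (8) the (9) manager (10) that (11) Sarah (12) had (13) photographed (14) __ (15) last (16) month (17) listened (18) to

The marked gap is inside the relative clause, the direct object of "photographed".
Its filler is the head noun "manager" (via "that"), at word 9.
(The other dependency links word 2 to a gap after word 18.)

9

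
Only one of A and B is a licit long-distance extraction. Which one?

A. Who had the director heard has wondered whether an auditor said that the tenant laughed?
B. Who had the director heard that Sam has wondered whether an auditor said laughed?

In B, the wh-phrase is extracted from inside a wh-island (introduced by "whether"), which blocks movement.
In A, the extraction path crosses only that-complement boundaries, which are transparent.
So A is grammatical.

A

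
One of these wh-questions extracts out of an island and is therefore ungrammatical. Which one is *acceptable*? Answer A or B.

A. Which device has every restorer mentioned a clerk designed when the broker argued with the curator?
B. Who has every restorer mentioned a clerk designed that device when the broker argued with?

A

In B, the wh-phrase is extracted from inside an adjunct island (introduced by "when"), which blocks movement.
In A, the extraction path crosses only that-complement boundaries, which are transparent.
So A is grammatical.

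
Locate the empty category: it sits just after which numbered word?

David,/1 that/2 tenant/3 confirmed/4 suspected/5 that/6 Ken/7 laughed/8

4

The displaced element is "David" (word 1).
It is linked across 1 clause boundary (Ø).
It functions as the subject of "suspected", so the gap sits immediately after word 4 ("confirmed").
Base order: That tenant confirmed that David suspected that Ken laughed.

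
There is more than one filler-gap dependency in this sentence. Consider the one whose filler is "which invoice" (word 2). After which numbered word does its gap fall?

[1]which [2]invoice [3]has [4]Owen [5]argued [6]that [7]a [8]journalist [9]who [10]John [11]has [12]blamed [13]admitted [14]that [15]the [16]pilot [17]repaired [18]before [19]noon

17

The displaced element is "which invoice" (word 2).
It is linked across 2 clause boundaries (that → that).
It functions as the direct object of "repaired", so the gap sits immediately after word 17 ("repaired").
Base order: Owen has argued that a journalist who John has blamed admitted that the pilot repaired which invoice before noon.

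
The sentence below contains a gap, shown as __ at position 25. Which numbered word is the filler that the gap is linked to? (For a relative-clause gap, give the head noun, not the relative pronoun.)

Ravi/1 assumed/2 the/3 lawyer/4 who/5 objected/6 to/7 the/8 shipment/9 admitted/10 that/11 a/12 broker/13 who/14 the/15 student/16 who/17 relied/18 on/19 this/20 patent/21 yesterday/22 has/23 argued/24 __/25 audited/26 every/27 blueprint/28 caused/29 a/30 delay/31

The gap at 25 is the subject of "audited", inside a relative clause.
The relative pronoun is "who" (word 14); it is bound by the head noun immediately before it.
Its filler is the head noun "broker", at word 13.

13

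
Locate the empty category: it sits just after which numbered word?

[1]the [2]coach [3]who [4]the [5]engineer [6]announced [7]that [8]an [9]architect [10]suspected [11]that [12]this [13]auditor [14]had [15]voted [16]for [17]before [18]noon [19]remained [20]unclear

16

The displaced element is "the coach" (word 2).
It is linked across 2 clause boundaries (that → that).
It functions as the object of the preposition "for" of "voted", so the gap sits immediately after word 16 ("for").
Base order: The engineer announced that an architect suspected that this auditor had voted for the coach before noon.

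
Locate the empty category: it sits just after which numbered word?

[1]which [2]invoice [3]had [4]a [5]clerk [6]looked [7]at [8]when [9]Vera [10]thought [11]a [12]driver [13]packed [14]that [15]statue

7

The displaced element is "which invoice" (word 2).
It functions as the object of the preposition "at" of "looked", so the gap sits immediately after word 7 ("at").
Base order: A clerk had looked at which invoice when Vera thought a driver packed that statue.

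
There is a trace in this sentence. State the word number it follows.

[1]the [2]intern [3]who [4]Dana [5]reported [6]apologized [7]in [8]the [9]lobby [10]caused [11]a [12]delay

5

The displaced element is "the intern" (word 2).
It is linked across 1 clause boundary (Ø).
It functions as the subject of "apologized", so the gap sits immediately after word 5 ("reported").
Base order: Dana reported that the intern apologized in the lobby.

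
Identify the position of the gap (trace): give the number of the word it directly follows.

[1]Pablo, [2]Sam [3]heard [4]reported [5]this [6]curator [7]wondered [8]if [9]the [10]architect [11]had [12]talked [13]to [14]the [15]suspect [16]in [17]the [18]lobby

3

The displaced element is "Pablo" (word 1).
It is linked across 1 clause boundary (Ø).
It functions as the subject of "reported", so the gap sits immediately after word 3 ("heard").
Base order: Sam heard that Pablo reported this curator wondered if the architect had talked to the suspect in the lobby.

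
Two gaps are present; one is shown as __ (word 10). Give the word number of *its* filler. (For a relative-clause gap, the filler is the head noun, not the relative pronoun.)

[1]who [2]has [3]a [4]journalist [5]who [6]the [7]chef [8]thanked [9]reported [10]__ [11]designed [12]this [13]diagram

The marked gap is the subject of "designed".
Its filler is the fronted wh-phrase "who", at word 1.
(The other dependency links word 4 to a gap after word 8.)

1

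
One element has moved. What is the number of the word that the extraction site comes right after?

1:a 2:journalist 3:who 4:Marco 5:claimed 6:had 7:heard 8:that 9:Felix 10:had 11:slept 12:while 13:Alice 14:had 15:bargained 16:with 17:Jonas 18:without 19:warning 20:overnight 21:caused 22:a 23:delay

The displaced element is "a journalist" (word 2).
It is linked across 1 clause boundary (Ø).
It functions as the subject of "heard", so the gap sits immediately after word 5 ("claimed").
Base order: Marco claimed that a journalist had heard that Felix had slept while Alice had bargained with Jonas without warning overnight.

5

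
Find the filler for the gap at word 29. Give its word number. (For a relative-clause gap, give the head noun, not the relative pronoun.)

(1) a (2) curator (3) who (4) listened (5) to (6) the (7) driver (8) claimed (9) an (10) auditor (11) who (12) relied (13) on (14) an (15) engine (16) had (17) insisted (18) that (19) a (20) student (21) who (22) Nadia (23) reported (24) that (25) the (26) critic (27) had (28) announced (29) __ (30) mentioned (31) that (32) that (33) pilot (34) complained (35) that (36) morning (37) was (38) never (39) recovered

The gap at 29 is the subject of "mentioned", inside a relative clause.
The relative pronoun is "who" (word 21); it is bound by the head noun immediately before it.
Its filler is the head noun "student", at word 20.

20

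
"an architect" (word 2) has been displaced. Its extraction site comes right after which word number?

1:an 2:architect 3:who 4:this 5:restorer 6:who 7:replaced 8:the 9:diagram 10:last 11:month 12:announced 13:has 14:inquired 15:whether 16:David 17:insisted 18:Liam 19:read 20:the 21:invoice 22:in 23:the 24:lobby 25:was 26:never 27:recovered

The displaced element is "an architect" (word 2).
It is linked across 1 clause boundary (Ø).
It functions as the subject of "inquired", so the gap sits immediately after word 12 ("announced").
Base order: This restorer who replaced the diagram last month announced that an architect has inquired whether David insisted Liam read the invoice in the lobby.

12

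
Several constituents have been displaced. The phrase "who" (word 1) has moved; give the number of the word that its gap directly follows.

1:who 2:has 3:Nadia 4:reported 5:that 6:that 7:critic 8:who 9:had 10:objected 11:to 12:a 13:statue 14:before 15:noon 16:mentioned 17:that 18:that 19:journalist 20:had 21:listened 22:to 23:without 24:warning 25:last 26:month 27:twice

22

The displaced element is "who" (word 1).
It is linked across 2 clause boundaries (that → that).
It functions as the object of the preposition "to" of "listened", so the gap sits immediately after word 22 ("to").
Base order: Nadia has reported that that critic who had objected to a statue before noon mentioned that that journalist had listened to who without warning last month twice.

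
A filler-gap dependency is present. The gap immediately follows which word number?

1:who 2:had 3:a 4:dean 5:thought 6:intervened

The displaced element is "who" (word 1).
It is linked across 1 clause boundary (Ø).
It functions as the subject of "intervened", so the gap sits immediately after word 5 ("thought").
Base order: A dean had thought that who intervened.

5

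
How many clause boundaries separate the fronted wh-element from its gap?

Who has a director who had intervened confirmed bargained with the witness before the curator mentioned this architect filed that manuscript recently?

"who" is extracted from the subject of "bargained".
Boundaries crossed, outermost first: [Ø] — 1 in total.

1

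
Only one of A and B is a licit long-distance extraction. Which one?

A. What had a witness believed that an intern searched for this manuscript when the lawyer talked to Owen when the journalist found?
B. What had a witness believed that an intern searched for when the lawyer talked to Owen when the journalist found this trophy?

B

In A, the wh-phrase is extracted from inside an adjunct island (introduced by "when"), which blocks movement.
In B, the extraction path crosses only that-complement boundaries, which are transparent.
So B is grammatical.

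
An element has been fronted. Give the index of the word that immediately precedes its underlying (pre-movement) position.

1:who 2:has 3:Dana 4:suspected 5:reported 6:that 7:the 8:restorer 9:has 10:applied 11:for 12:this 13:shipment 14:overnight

The displaced element is "who" (word 1).
It is linked across 1 clause boundary (Ø).
It functions as the subject of "reported", so the gap sits immediately after word 4 ("suspected").
Base order: Dana has suspected who reported that the restorer has applied for this shipment overnight.

4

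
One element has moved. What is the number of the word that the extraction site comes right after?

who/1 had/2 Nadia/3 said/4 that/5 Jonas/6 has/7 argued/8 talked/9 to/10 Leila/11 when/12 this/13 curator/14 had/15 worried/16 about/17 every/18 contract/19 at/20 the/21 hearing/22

The displaced element is "who" (word 1).
It is linked across 2 clause boundaries (that → Ø).
It functions as the subject of "talked", so the gap sits immediately after word 8 ("argued").
Base order: Nadia had said that Jonas has argued that who talked to Leila when this curator had worried about every contract at the hearing.

8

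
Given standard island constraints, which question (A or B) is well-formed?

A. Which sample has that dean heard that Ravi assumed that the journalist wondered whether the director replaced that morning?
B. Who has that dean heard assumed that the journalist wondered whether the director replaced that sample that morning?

In A, the wh-phrase is extracted from inside a wh-island (introduced by "whether"), which blocks movement.
In B, the extraction path crosses only that-complement boundaries, which are transparent.
So B is grammatical.

B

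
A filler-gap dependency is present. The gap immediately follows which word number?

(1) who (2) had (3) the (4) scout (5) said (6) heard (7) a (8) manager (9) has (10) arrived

The displaced element is "who" (word 1).
It is linked across 1 clause boundary (Ø).
It functions as the subject of "heard", so the gap sits immediately after word 5 ("said").
Base order: The scout had said who heard a manager has arrived.

5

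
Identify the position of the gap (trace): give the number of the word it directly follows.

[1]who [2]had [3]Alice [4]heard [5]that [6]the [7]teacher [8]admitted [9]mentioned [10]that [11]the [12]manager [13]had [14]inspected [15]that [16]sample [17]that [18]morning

8

The displaced element is "who" (word 1).
It is linked across 2 clause boundaries (that → Ø).
It functions as the subject of "mentioned", so the gap sits immediately after word 8 ("admitted").
Base order: Alice had heard that the teacher admitted that who mentioned that the manager had inspected that sample that morning.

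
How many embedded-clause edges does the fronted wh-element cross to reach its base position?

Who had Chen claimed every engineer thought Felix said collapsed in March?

"who" is extracted from the subject of "collapsed".
Boundaries crossed, outermost first: [Ø], [Ø], [Ø] — 3 in total.

3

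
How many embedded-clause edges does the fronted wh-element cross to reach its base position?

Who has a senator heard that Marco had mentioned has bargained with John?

"who" is extracted from the subject of "bargained".
Boundaries crossed, outermost first: [that], [Ø] — 2 in total.

2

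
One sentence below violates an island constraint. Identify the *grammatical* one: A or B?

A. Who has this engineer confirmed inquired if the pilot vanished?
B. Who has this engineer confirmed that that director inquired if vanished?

In B, the wh-phrase is extracted from inside a wh-island (introduced by "if"), which blocks movement.
In A, the extraction path crosses only that-complement boundaries, which are transparent.
So A is grammatical.

A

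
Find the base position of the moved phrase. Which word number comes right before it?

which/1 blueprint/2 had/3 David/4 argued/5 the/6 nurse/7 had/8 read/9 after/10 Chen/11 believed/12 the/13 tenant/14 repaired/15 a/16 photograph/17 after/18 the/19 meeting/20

9

The displaced element is "which blueprint" (word 2).
It is linked across 1 clause boundary (Ø).
It functions as the direct object of "read", so the gap sits immediately after word 9 ("read").
Base order: David had argued the nurse had read which blueprint after Chen believed the tenant repaired a photograph after the meeting.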